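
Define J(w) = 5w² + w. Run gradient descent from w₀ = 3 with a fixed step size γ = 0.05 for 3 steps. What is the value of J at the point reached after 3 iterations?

0.70078125

J′(w) = 10w + 1
w₁ = 3 − 0.05·31 = 1.45
w₂ = 1.45 − 0.05·15.5 = 0.675
w₃ = 0.675 − 0.05·7.75 = 0.2875
J(0.2875) = 0.70078125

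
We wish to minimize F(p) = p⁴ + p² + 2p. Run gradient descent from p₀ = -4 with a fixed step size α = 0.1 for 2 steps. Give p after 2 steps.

-4358.8592

F′(p) = 4p³ + 2p + 2
p₁ = -4 − 0.1·(-262) = 22.2
p₂ = 22.2 − 0.1·43810.592 = -4358.8592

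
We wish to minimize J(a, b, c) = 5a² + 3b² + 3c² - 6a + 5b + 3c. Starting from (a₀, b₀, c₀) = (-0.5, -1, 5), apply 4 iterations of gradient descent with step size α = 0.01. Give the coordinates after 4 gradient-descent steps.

∇J = (10a - 6, 6b + 5, 6c + 3)
(a₁, b₁, c₁) = (-0.5, -1, 5) − 0.01·(-11, -1, 33) = (-0.39, -0.99, 4.67)
(a₂, b₂, c₂) = (-0.39, -0.99, 4.67) − 0.01·(-9.9, -0.94, 31.02) = (-0.291, -0.9806, 4.3598)
(a₃, b₃, c₃) = (-0.291, -0.9806, 4.3598) − 0.01·(-8.91, -0.8836, 29.1588) = (-0.2019, -0.971764, 4.068212)
(a₄, b₄, c₄) = (-0.2019, -0.971764, 4.068212) − 0.01·(-8.019, -0.830584, 27.409272) = (-0.12171, -0.96345816, 3.79411928)

(-0.12171, -0.96345816, 3.79411928)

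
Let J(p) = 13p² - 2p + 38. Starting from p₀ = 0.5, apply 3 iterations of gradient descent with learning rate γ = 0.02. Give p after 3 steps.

0.123712

J′(p) = 26p - 2
Step 1: J′(0.5) = 11; p₁ = 0.5 − 0.02·11 = 0.28
Step 2: J′(0.28) = 5.28; p₂ = 0.28 − 0.02·5.28 = 0.1744
Step 3: J′(0.1744) = 2.5344; p₃ = 0.1744 − 0.02·2.5344 = 0.123712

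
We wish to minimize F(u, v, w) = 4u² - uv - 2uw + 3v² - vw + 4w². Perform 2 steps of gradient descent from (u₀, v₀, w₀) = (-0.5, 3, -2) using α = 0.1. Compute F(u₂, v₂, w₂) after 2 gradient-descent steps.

∇F = (8u - v - 2w, -u + 6v - w, -2u - v + 8w)
Step 1: at (-0.5, 3, -2), ∇F = (-3, 20.5, -18) → (-0.5, 3, -2) − 0.1·(-3, 20.5, -18) = (-0.2, 0.95, -0.2)
Step 2: at (-0.2, 0.95, -0.2), ∇F = (-2.15, 6.1, -2.15) → (-0.2, 0.95, -0.2) − 0.1·(-2.15, 6.1, -2.15) = (0.015, 0.34, 0.015)
F(0.015, 0.34, 0.015) = 0.33795

0.33795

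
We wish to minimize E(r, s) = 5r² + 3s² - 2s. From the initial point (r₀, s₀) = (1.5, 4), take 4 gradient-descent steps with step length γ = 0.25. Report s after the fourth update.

∇E = (10r, 6s - 2)
(r₁, s₁) = (1.5, 4) − 0.25·(15, 22) = (-2.25, -1.5)
(r₂, s₂) = (-2.25, -1.5) − 0.25·(-22.5, -11) = (3.375, 1.25)
(r₃, s₃) = (3.375, 1.25) − 0.25·(33.75, 5.5) = (-5.0625, -0.125)
(r₄, s₄) = (-5.0625, -0.125) − 0.25·(-50.625, -2.75) = (7.59375, 0.5625)
s = 0.5625

0.5625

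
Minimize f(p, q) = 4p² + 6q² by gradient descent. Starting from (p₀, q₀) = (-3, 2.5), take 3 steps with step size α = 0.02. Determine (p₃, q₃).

∇f = (8p, 12q)
Step 1: at (-3, 2.5), ∇f = (-24, 30) → (-3, 2.5) − 0.02·(-24, 30) = (-2.52, 1.9)
Step 2: at (-2.52, 1.9), ∇f = (-20.16, 22.8) → (-2.52, 1.9) − 0.02·(-20.16, 22.8) = (-2.1168, 1.444)
Step 3: at (-2.1168, 1.444), ∇f = (-16.9344, 17.328) → (-2.1168, 1.444) − 0.02·(-16.9344, 17.328) = (-1.778112, 1.09744)

(-1.778112, 1.09744)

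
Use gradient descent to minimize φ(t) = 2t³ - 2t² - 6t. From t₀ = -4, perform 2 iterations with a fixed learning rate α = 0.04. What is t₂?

φ′(t) = 6t² - 4t - 6
Step 1: φ′(-4) = 106; t₁ = -4 − 0.04·106 = -8.24
Step 2: φ′(-8.24) = 434.3456; t₂ = -8.24 − 0.04·434.3456 = -25.613824

-25.613824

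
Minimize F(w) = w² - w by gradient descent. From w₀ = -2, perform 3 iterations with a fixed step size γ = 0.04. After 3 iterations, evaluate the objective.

3.5397187584

F′(w) = 2w - 1
w₁ = -2 − 0.04·(-5) = -1.8
w₂ = -1.8 − 0.04·(-4.6) = -1.616
w₃ = -1.616 − 0.04·(-4.232) = -1.44672
F(-1.44672) = 3.5397187584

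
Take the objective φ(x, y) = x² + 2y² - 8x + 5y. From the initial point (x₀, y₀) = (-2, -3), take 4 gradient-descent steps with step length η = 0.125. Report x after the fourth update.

2.1015625

∇φ = (2x - 8, 4y + 5)
Step 1: at (-2, -3), ∇φ = (-12, -7) → (-2, -3) − 0.125·(-12, -7) = (-0.5, -2.125)
Step 2: at (-0.5, -2.125), ∇φ = (-9, -3.5) → (-0.5, -2.125) − 0.125·(-9, -3.5) = (0.625, -1.6875)
Step 3: at (0.625, -1.6875), ∇φ = (-6.75, -1.75) → (0.625, -1.6875) − 0.125·(-6.75, -1.75) = (1.46875, -1.46875)
Step 4: at (1.46875, -1.46875), ∇φ = (-5.0625, -0.875) → (1.46875, -1.46875) − 0.125·(-5.0625, -0.875) = (2.1015625, -1.359375)
x = 2.1015625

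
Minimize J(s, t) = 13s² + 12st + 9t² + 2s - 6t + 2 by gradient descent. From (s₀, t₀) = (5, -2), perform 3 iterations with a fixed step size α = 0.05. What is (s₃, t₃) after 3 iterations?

(-0.778, -0.731)

∇J = (26s + 12t + 2, 12s + 18t - 6)
(s₁, t₁) = (5, -2) − 0.05·(108, 18) = (-0.4, -2.9)
(s₂, t₂) = (-0.4, -2.9) − 0.05·(-43.2, -63) = (1.76, 0.25)
(s₃, t₃) = (1.76, 0.25) − 0.05·(50.76, 19.62) = (-0.778, -0.731)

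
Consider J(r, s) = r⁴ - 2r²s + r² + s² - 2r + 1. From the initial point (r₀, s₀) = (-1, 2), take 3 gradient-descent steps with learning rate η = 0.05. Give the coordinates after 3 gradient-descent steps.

(-0.9485216, 1.72504)

∇J = (4r³ - 4rs + 2r - 2, -2r² + 2s)
Step 1: at (-1, 2), ∇J = (0, 2) → (-1, 2) − 0.05·(0, 2) = (-1, 1.9)
Step 2: at (-1, 1.9), ∇J = (-0.4, 1.8) → (-1, 1.9) − 0.05·(-0.4, 1.8) = (-0.98, 1.81)
Step 3: at (-0.98, 1.81), ∇J = (-0.629568, 1.6992) → (-0.98, 1.81) − 0.05·(-0.629568, 1.6992) = (-0.9485216, 1.72504)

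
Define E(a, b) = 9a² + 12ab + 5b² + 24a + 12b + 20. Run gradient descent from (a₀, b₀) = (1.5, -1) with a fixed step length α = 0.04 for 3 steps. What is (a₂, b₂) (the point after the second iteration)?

∇E = (18a + 12b + 24, 12a + 10b + 12)
Step 1: at (1.5, -1), ∇E = (39, 20) → (1.5, -1) − 0.04·(39, 20) = (-0.06, -1.8)
Step 2: at (-0.06, -1.8), ∇E = (1.32, -6.72) → (-0.06, -1.8) − 0.04·(1.32, -6.72) = (-0.1128, -1.5312)

(-0.1128, -1.5312)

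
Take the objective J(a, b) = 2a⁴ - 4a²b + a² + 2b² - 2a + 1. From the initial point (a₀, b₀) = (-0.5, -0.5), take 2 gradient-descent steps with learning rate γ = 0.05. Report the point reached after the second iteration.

(-0.0488, -0.272)

∇J = (8a³ - 8ab + 2a - 2, -4a² + 4b)
(a₁, b₁) = (-0.5, -0.5) − 0.05·(-6, -3) = (-0.2, -0.35)
(a₂, b₂) = (-0.2, -0.35) − 0.05·(-3.024, -1.56) = (-0.0488, -0.272)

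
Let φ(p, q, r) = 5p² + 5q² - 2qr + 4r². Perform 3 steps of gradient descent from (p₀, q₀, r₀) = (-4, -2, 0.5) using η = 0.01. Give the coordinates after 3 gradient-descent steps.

(-2.916, -1.435328, 0.2905)

∇φ = (10p, 10q - 2r, -2q + 8r)
(p₁, q₁, r₁) = (-4, -2, 0.5) − 0.01·(-40, -21, 8) = (-3.6, -1.79, 0.42)
(p₂, q₂, r₂) = (-3.6, -1.79, 0.42) − 0.01·(-36, -18.74, 6.94) = (-3.24, -1.6026, 0.3506)
(p₃, q₃, r₃) = (-3.24, -1.6026, 0.3506) − 0.01·(-32.4, -16.7272, 6.01) = (-2.916, -1.435328, 0.2905)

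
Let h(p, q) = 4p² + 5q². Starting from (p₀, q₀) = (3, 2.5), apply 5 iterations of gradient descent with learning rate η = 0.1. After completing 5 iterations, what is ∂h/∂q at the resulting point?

0

∇h = (8p, 10q)
Step 1: at (3, 2.5), ∇h = (24, 25) → (3, 2.5) − 0.1·(24, 25) = (0.6, 0)
Step 2: at (0.6, 0), ∇h = (4.8, 0) → (0.6, 0) − 0.1·(4.8, 0) = (0.12, 0)
Step 3: at (0.12, 0), ∇h = (0.96, 0) → (0.12, 0) − 0.1·(0.96, 0) = (0.024, 0)
Step 4: at (0.024, 0), ∇h = (0.192, 0) → (0.024, 0) − 0.1·(0.192, 0) = (0.0048, 0)
Step 5: at (0.0048, 0), ∇h = (0.0384, 0) → (0.0048, 0) − 0.1·(0.0384, 0) = (0.00096, 0)
∂h/∂q at (0.00096, 0) = 0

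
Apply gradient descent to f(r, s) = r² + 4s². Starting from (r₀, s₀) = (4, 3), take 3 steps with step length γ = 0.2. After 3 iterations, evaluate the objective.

2.426112

∇f = (2r, 8s)
Step 1: at (4, 3), ∇f = (8, 24) → (4, 3) − 0.2·(8, 24) = (2.4, -1.8)
Step 2: at (2.4, -1.8), ∇f = (4.8, -14.4) → (2.4, -1.8) − 0.2·(4.8, -14.4) = (1.44, 1.08)
Step 3: at (1.44, 1.08), ∇f = (2.88, 8.64) → (1.44, 1.08) − 0.2·(2.88, 8.64) = (0.864, -0.648)
f(0.864, -0.648) = 2.426112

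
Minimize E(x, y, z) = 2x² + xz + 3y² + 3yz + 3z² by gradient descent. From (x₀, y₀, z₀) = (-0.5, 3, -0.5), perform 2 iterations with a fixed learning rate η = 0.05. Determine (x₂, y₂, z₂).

(-0.26125, 1.63875, -0.85)

∇E = (4x + z, 6y + 3z, x + 3y + 6z)
(x₁, y₁, z₁) = (-0.5, 3, -0.5) − 0.05·(-2.5, 16.5, 5.5) = (-0.375, 2.175, -0.775)
(x₂, y₂, z₂) = (-0.375, 2.175, -0.775) − 0.05·(-2.275, 10.725, 1.5) = (-0.26125, 1.63875, -0.85)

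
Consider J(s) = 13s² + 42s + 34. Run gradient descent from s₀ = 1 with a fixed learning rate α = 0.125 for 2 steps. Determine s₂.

11.625

J′(s) = 26s + 42
Step 1: J′(1) = 68; s₁ = 1 − 0.125·68 = -7.5
Step 2: J′(-7.5) = -153; s₂ = -7.5 − 0.125·(-153) = 11.625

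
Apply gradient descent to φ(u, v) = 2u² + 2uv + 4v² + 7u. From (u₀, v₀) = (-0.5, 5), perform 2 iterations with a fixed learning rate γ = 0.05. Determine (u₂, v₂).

∇φ = (4u + 2v + 7, 2u + 8v)
(u₁, v₁) = (-0.5, 5) − 0.05·(15, 39) = (-1.25, 3.05)
(u₂, v₂) = (-1.25, 3.05) − 0.05·(8.1, 21.9) = (-1.655, 1.955)

(-1.655, 1.955)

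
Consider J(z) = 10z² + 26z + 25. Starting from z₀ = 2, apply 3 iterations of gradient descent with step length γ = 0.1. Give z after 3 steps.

J′(z) = 20z + 26
z₁ = 2 − 0.1·66 = -4.6
z₂ = -4.6 − 0.1·(-66) = 2
z₃ = 2 − 0.1·66 = -4.6

-4.6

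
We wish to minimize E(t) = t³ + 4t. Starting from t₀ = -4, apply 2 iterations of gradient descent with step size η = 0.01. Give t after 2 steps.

-5.172912

E′(t) = 3t² + 4
t₁ = -4 − 0.01·52 = -4.52
t₂ = -4.52 − 0.01·65.2912 = -5.172912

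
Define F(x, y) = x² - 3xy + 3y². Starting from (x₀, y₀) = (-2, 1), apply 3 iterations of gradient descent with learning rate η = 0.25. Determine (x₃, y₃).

∇F = (2x - 3y, -3x + 6y)
(x₁, y₁) = (-2, 1) − 0.25·(-7, 12) = (-0.25, -2)
(x₂, y₂) = (-0.25, -2) − 0.25·(5.5, -11.25) = (-1.625, 0.8125)
(x₃, y₃) = (-1.625, 0.8125) − 0.25·(-5.6875, 9.75) = (-0.203125, -1.625)

(-0.203125, -1.625)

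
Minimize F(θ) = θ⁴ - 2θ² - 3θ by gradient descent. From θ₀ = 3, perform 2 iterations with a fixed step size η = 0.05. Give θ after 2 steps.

F′(θ) = 4θ³ - 4θ - 3
Step 1: F′(3) = 93; θ₁ = 3 − 0.05·93 = -1.65
Step 2: F′(-1.65) = -14.3685; θ₂ = -1.65 − 0.05·(-14.3685) = -0.931575

-0.931575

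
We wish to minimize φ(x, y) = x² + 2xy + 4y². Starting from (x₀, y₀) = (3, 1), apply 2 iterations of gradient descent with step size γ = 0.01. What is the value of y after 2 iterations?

∇φ = (2x + 2y, 2x + 8y)
(x₁, y₁) = (3, 1) − 0.01·(8, 14) = (2.92, 0.86)
(x₂, y₂) = (2.92, 0.86) − 0.01·(7.56, 12.72) = (2.8444, 0.7328)
y = 0.7328

0.7328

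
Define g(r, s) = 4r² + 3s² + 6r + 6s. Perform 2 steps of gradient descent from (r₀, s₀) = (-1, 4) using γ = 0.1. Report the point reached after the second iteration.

∇g = (8r + 6, 6s + 6)
Step 1: at (-1, 4), ∇g = (-2, 30) → (-1, 4) − 0.1·(-2, 30) = (-0.8, 1)
Step 2: at (-0.8, 1), ∇g = (-0.4, 12) → (-0.8, 1) − 0.1·(-0.4, 12) = (-0.76, -0.2)

(-0.76, -0.2)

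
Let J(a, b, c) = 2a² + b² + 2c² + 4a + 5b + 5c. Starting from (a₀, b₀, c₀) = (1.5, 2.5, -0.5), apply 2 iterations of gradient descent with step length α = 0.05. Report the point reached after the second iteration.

(0.6, 1.55, -0.77)

∇J = (4a + 4, 2b + 5, 4c + 5)
Step 1: at (1.5, 2.5, -0.5), ∇J = (10, 10, 3) → (1.5, 2.5, -0.5) − 0.05·(10, 10, 3) = (1, 2, -0.65)
Step 2: at (1, 2, -0.65), ∇J = (8, 9, 2.4) → (1, 2, -0.65) − 0.05·(8, 9, 2.4) = (0.6, 1.55, -0.77)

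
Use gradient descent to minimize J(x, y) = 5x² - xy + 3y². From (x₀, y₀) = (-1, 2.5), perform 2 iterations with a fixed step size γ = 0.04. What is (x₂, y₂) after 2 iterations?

∇J = (10x - y, -x + 6y)
(x₁, y₁) = (-1, 2.5) − 0.04·(-12.5, 16) = (-0.5, 1.86)
(x₂, y₂) = (-0.5, 1.86) − 0.04·(-6.86, 11.66) = (-0.2256, 1.3936)

(-0.2256, 1.3936)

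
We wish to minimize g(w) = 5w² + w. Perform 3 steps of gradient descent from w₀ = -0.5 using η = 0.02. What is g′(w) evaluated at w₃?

-2.048

g′(w) = 10w + 1
Step 1: g′(-0.5) = -4; w₁ = -0.5 − 0.02·(-4) = -0.42
Step 2: g′(-0.42) = -3.2; w₂ = -0.42 − 0.02·(-3.2) = -0.356
Step 3: g′(-0.356) = -2.56; w₃ = -0.356 − 0.02·(-2.56) = -0.3048
g′(w) at (-0.3048) = -2.048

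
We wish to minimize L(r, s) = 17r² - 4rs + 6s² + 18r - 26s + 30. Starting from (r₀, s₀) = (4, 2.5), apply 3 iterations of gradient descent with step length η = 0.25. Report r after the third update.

-1848.5

∇L = (34r - 4s + 18, -4r + 12s - 26)
(r₁, s₁) = (4, 2.5) − 0.25·(144, -12) = (-32, 5.5)
(r₂, s₂) = (-32, 5.5) − 0.25·(-1092, 168) = (241, -36.5)
(r₃, s₃) = (241, -36.5) − 0.25·(8358, -1428) = (-1848.5, 320.5)
r = -1848.5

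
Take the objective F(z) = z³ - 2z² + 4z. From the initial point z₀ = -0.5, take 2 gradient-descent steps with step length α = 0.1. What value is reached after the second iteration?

F′(z) = 3z² - 4z + 4
Step 1: F′(-0.5) = 6.75; z₁ = -0.5 − 0.1·6.75 = -1.175
Step 2: F′(-1.175) = 12.841875; z₂ = -1.175 − 0.1·12.841875 = -2.4591875

-2.4591875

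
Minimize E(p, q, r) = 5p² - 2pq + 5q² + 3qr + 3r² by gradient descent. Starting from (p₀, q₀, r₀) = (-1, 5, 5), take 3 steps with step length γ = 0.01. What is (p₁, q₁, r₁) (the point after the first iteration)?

(-0.8, 4.33, 4.55)

∇E = (10p - 2q, -2p + 10q + 3r, 3q + 6r)
Step 1: at (-1, 5, 5), ∇E = (-20, 67, 45) → (-1, 5, 5) − 0.01·(-20, 67, 45) = (-0.8, 4.33, 4.55)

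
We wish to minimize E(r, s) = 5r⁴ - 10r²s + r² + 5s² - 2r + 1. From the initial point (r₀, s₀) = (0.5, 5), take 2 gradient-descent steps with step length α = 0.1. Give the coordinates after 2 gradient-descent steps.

∇E = (20r³ - 20rs + 2r - 2, -10r² + 10s)
(r₁, s₁) = (0.5, 5) − 0.1·(-48.5, 47.5) = (5.35, 0.25)
(r₂, s₂) = (5.35, 0.25) − 0.1·(3044.5575, -283.725) = (-299.10575, 28.6225)

(-299.10575, 28.6225)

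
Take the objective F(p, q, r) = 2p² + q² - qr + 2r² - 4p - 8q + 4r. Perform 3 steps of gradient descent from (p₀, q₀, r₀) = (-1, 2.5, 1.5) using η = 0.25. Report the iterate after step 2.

∇F = (4p - 4, 2q - r - 8, -q + 4r + 4)
(p₁, q₁, r₁) = (-1, 2.5, 1.5) − 0.25·(-8, -4.5, 7.5) = (1, 3.625, -0.375)
(p₂, q₂, r₂) = (1, 3.625, -0.375) − 0.25·(0, -0.375, -1.125) = (1, 3.71875, -0.09375)

(1, 3.71875, -0.09375)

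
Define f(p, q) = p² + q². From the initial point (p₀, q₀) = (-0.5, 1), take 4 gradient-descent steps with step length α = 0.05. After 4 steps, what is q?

0.6561

∇f = (2p, 2q)
(p₁, q₁) = (-0.5, 1) − 0.05·(-1, 2) = (-0.45, 0.9)
(p₂, q₂) = (-0.45, 0.9) − 0.05·(-0.9, 1.8) = (-0.405, 0.81)
(p₃, q₃) = (-0.405, 0.81) − 0.05·(-0.81, 1.62) = (-0.3645, 0.729)
(p₄, q₄) = (-0.3645, 0.729) − 0.05·(-0.729, 1.458) = (-0.32805, 0.6561)
q = 0.6561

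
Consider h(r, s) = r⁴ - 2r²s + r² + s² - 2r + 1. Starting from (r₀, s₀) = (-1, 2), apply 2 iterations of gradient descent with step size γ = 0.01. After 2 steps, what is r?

-0.9992

∇h = (4r³ - 4rs + 2r - 2, -2r² + 2s)
Step 1: at (-1, 2), ∇h = (0, 2) → (-1, 2) − 0.01·(0, 2) = (-1, 1.98)
Step 2: at (-1, 1.98), ∇h = (-0.08, 1.96) → (-1, 1.98) − 0.01·(-0.08, 1.96) = (-0.9992, 1.9604)
r = -0.9992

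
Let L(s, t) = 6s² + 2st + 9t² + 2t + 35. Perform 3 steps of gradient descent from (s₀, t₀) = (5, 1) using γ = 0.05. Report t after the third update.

∇L = (12s + 2t, 2s + 18t + 2)
(s₁, t₁) = (5, 1) − 0.05·(62, 30) = (1.9, -0.5)
(s₂, t₂) = (1.9, -0.5) − 0.05·(21.8, -3.2) = (0.81, -0.34)
(s₃, t₃) = (0.81, -0.34) − 0.05·(9.04, -2.5) = (0.358, -0.215)
t = -0.215

-0.215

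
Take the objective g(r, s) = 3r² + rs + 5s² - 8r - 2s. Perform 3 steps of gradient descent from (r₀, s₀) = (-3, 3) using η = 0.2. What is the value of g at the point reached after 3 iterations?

∇g = (6r + s - 8, r + 10s - 2)
(r₁, s₁) = (-3, 3) − 0.2·(-23, 25) = (1.6, -2)
(r₂, s₂) = (1.6, -2) − 0.2·(-0.4, -20.4) = (1.68, 2.08)
(r₃, s₃) = (1.68, 2.08) − 0.2·(4.16, 20.48) = (0.848, -2.016)
g(0.848, -2.016) = 18.017024

18.017024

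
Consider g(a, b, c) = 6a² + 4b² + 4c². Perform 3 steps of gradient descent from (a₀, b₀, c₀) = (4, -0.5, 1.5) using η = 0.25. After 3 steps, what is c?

∇g = (12a, 8b, 8c)
Step 1: at (4, -0.5, 1.5), ∇g = (48, -4, 12) → (4, -0.5, 1.5) − 0.25·(48, -4, 12) = (-8, 0.5, -1.5)
Step 2: at (-8, 0.5, -1.5), ∇g = (-96, 4, -12) → (-8, 0.5, -1.5) − 0.25·(-96, 4, -12) = (16, -0.5, 1.5)
Step 3: at (16, -0.5, 1.5), ∇g = (192, -4, 12) → (16, -0.5, 1.5) − 0.25·(192, -4, 12) = (-32, 0.5, -1.5)
c = -1.5

-1.5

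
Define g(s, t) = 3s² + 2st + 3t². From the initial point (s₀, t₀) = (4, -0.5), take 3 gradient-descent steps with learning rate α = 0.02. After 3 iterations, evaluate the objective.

20.885490551808

∇g = (6s + 2t, 2s + 6t)
Step 1: at (4, -0.5), ∇g = (23, 5) → (4, -0.5) − 0.02·(23, 5) = (3.54, -0.6)
Step 2: at (3.54, -0.6), ∇g = (20.04, 3.48) → (3.54, -0.6) − 0.02·(20.04, 3.48) = (3.1392, -0.6696)
Step 3: at (3.1392, -0.6696), ∇g = (17.496, 2.2608) → (3.1392, -0.6696) − 0.02·(17.496, 2.2608) = (2.78928, -0.714816)
g(2.78928, -0.714816) = 20.885490551808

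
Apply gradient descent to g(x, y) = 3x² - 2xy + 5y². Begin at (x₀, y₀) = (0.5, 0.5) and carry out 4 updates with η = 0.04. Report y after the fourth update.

∇g = (6x - 2y, -2x + 10y)
(x₁, y₁) = (0.5, 0.5) − 0.04·(2, 4) = (0.42, 0.34)
(x₂, y₂) = (0.42, 0.34) − 0.04·(1.84, 2.56) = (0.3464, 0.2376)
(x₃, y₃) = (0.3464, 0.2376) − 0.04·(1.6032, 1.6832) = (0.282272, 0.170272)
(x₄, y₄) = (0.282272, 0.170272) − 0.04·(1.353088, 1.138176) = (0.22814848, 0.12474496)
y = 0.12474496

0.12474496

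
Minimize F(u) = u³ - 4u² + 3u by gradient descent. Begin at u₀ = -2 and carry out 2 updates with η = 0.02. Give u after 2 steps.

F′(u) = 3u² - 8u + 3
u₁ = -2 − 0.02·31 = -2.62
u₂ = -2.62 − 0.02·44.5532 = -3.511064

-3.511064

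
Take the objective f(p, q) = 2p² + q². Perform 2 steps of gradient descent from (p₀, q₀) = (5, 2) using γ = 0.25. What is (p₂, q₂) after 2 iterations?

∇f = (4p, 2q)
Step 1: at (5, 2), ∇f = (20, 4) → (5, 2) − 0.25·(20, 4) = (0, 1)
Step 2: at (0, 1), ∇f = (0, 2) → (0, 1) − 0.25·(0, 2) = (0, 0.5)

(0, 0.5)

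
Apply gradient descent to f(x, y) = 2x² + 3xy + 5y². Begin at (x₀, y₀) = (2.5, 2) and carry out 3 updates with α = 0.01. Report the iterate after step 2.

∇f = (4x + 3y, 3x + 10y)
Step 1: at (2.5, 2), ∇f = (16, 27.5) → (2.5, 2) − 0.01·(16, 27.5) = (2.34, 1.725)
Step 2: at (2.34, 1.725), ∇f = (14.535, 24.27) → (2.34, 1.725) − 0.01·(14.535, 24.27) = (2.19465, 1.4823)

(2.19465, 1.4823)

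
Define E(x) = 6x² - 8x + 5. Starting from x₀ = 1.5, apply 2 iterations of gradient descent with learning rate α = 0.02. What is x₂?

1.148

E′(x) = 12x - 8
x₁ = 1.5 − 0.02·10 = 1.3
x₂ = 1.3 − 0.02·7.6 = 1.148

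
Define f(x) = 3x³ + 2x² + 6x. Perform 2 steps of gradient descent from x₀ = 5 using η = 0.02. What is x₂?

f′(x) = 9x² + 4x + 6
x₁ = 5 − 0.02·251 = -0.02
x₂ = -0.02 − 0.02·5.9236 = -0.138472

-0.138472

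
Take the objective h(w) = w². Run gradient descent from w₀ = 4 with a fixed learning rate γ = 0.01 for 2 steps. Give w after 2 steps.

h′(w) = 2w
Step 1: h′(4) = 8; w₁ = 4 − 0.01·8 = 3.92
Step 2: h′(3.92) = 7.84; w₂ = 3.92 − 0.01·7.84 = 3.8416

3.8416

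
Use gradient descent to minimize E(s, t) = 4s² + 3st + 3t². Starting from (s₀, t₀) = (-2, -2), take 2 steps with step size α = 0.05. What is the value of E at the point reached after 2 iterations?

2.48655

∇E = (8s + 3t, 3s + 6t)
Step 1: at (-2, -2), ∇E = (-22, -18) → (-2, -2) − 0.05·(-22, -18) = (-0.9, -1.1)
Step 2: at (-0.9, -1.1), ∇E = (-10.5, -9.3) → (-0.9, -1.1) − 0.05·(-10.5, -9.3) = (-0.375, -0.635)
E(-0.375, -0.635) = 2.48655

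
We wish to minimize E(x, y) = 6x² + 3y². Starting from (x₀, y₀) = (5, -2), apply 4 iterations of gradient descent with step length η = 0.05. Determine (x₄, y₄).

∇E = (12x, 6y)
(x₁, y₁) = (5, -2) − 0.05·(60, -12) = (2, -1.4)
(x₂, y₂) = (2, -1.4) − 0.05·(24, -8.4) = (0.8, -0.98)
(x₃, y₃) = (0.8, -0.98) − 0.05·(9.6, -5.88) = (0.32, -0.686)
(x₄, y₄) = (0.32, -0.686) − 0.05·(3.84, -4.116) = (0.128, -0.4802)

(0.128, -0.4802)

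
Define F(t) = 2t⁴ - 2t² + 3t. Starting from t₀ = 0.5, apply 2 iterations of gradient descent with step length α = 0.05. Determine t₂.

0.3044

F′(t) = 8t³ - 4t + 3
Step 1: F′(0.5) = 2; t₁ = 0.5 − 0.05·2 = 0.4
Step 2: F′(0.4) = 1.912; t₂ = 0.4 − 0.05·1.912 = 0.3044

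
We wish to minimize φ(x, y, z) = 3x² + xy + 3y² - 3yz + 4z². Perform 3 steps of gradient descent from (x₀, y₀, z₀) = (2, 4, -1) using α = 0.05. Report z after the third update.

∇φ = (6x + y, x + 6y - 3z, -3y + 8z)
(x₁, y₁, z₁) = (2, 4, -1) − 0.05·(16, 29, -20) = (1.2, 2.55, 0)
(x₂, y₂, z₂) = (1.2, 2.55, 0) − 0.05·(9.75, 16.5, -7.65) = (0.7125, 1.725, 0.3825)
(x₃, y₃, z₃) = (0.7125, 1.725, 0.3825) − 0.05·(6, 9.915, -2.115) = (0.4125, 1.22925, 0.48825)
z = 0.48825

0.48825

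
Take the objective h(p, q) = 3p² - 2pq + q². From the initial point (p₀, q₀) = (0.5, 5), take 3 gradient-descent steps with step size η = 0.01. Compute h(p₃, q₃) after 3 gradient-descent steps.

∇h = (6p - 2q, -2p + 2q)
Step 1: at (0.5, 5), ∇h = (-7, 9) → (0.5, 5) − 0.01·(-7, 9) = (0.57, 4.91)
Step 2: at (0.57, 4.91), ∇h = (-6.4, 8.68) → (0.57, 4.91) − 0.01·(-6.4, 8.68) = (0.634, 4.8232)
Step 3: at (0.634, 4.8232), ∇h = (-5.8424, 8.3784) → (0.634, 4.8232) − 0.01·(-5.8424, 8.3784) = (0.692424, 4.739416)
h(0.692424, 4.739416) = 17.337046239616

17.337046239616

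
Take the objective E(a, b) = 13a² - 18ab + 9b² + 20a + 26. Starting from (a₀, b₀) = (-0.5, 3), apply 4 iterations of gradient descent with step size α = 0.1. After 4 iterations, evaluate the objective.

∇E = (26a - 18b + 20, -18a + 18b)
(a₁, b₁) = (-0.5, 3) − 0.1·(-47, 63) = (4.2, -3.3)
(a₂, b₂) = (4.2, -3.3) − 0.1·(188.6, -135) = (-14.66, 10.2)
(a₃, b₃) = (-14.66, 10.2) − 0.1·(-544.76, 447.48) = (39.816, -34.548)
(a₄, b₄) = (39.816, -34.548) − 0.1·(1677.08, -1338.552) = (-127.892, 99.3072)
E(-127.892, 99.3072) = 527468.90298176

527468.90298176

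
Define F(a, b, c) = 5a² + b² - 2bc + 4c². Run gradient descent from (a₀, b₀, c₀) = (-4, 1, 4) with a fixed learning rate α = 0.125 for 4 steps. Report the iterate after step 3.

(0.0625, 1.140625, 0.34375)

∇F = (10a, 2b - 2c, -2b + 8c)
(a₁, b₁, c₁) = (-4, 1, 4) − 0.125·(-40, -6, 30) = (1, 1.75, 0.25)
(a₂, b₂, c₂) = (1, 1.75, 0.25) − 0.125·(10, 3, -1.5) = (-0.25, 1.375, 0.4375)
(a₃, b₃, c₃) = (-0.25, 1.375, 0.4375) − 0.125·(-2.5, 1.875, 0.75) = (0.0625, 1.140625, 0.34375)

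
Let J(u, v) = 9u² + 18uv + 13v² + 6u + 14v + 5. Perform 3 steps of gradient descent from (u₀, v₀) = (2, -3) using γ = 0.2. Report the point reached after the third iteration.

(162.416, 200.552)

∇J = (18u + 18v + 6, 18u + 26v + 14)
Step 1: at (2, -3), ∇J = (-12, -28) → (2, -3) − 0.2·(-12, -28) = (4.4, 2.6)
Step 2: at (4.4, 2.6), ∇J = (132, 160.8) → (4.4, 2.6) − 0.2·(132, 160.8) = (-22, -29.56)
Step 3: at (-22, -29.56), ∇J = (-922.08, -1150.56) → (-22, -29.56) − 0.2·(-922.08, -1150.56) = (162.416, 200.552)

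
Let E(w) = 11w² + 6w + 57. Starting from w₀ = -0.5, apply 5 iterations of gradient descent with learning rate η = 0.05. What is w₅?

E′(w) = 22w + 6
w₁ = -0.5 − 0.05·(-5) = -0.25
w₂ = -0.25 − 0.05·0.5 = -0.275
w₃ = -0.275 − 0.05·(-0.05) = -0.2725
w₄ = -0.2725 − 0.05·0.005 = -0.27275
w₅ = -0.27275 − 0.05·(-0.0005) = -0.272725

-0.272725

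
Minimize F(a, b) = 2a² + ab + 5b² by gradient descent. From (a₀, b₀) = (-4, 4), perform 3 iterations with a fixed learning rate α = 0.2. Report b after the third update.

-3.584

∇F = (4a + b, a + 10b)
(a₁, b₁) = (-4, 4) − 0.2·(-12, 36) = (-1.6, -3.2)
(a₂, b₂) = (-1.6, -3.2) − 0.2·(-9.6, -33.6) = (0.32, 3.52)
(a₃, b₃) = (0.32, 3.52) − 0.2·(4.8, 35.52) = (-0.64, -3.584)
b = -3.584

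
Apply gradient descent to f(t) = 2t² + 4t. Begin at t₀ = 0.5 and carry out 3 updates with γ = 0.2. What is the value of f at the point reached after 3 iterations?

-1.999712

f′(t) = 4t + 4
t₁ = 0.5 − 0.2·6 = -0.7
t₂ = -0.7 − 0.2·1.2 = -0.94
t₃ = -0.94 − 0.2·0.24 = -0.988
f(-0.988) = -1.999712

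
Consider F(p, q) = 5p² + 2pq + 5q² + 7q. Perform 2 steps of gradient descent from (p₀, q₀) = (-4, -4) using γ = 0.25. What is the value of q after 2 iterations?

∇F = (10p + 2q, 2p + 10q + 7)
Step 1: at (-4, -4), ∇F = (-48, -41) → (-4, -4) − 0.25·(-48, -41) = (8, 6.25)
Step 2: at (8, 6.25), ∇F = (92.5, 85.5) → (8, 6.25) − 0.25·(92.5, 85.5) = (-15.125, -15.125)
q = -15.125

-15.125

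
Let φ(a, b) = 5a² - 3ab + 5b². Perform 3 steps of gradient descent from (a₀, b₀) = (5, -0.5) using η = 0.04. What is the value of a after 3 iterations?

∇φ = (10a - 3b, -3a + 10b)
Step 1: at (5, -0.5), ∇φ = (51.5, -20) → (5, -0.5) − 0.04·(51.5, -20) = (2.94, 0.3)
Step 2: at (2.94, 0.3), ∇φ = (28.5, -5.82) → (2.94, 0.3) − 0.04·(28.5, -5.82) = (1.8, 0.5328)
Step 3: at (1.8, 0.5328), ∇φ = (16.4016, -0.072) → (1.8, 0.5328) − 0.04·(16.4016, -0.072) = (1.143936, 0.53568)
a = 1.143936

1.143936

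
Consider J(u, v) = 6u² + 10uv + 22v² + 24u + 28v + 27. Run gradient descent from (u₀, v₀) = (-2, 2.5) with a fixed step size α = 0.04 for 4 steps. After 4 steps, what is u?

-1.5439616

∇J = (12u + 10v + 24, 10u + 44v + 28)
(u₁, v₁) = (-2, 2.5) − 0.04·(25, 118) = (-3, -2.22)
(u₂, v₂) = (-3, -2.22) − 0.04·(-34.2, -99.68) = (-1.632, 1.7672)
(u₃, v₃) = (-1.632, 1.7672) − 0.04·(22.088, 89.4368) = (-2.51552, -1.810272)
(u₄, v₄) = (-2.51552, -1.810272) − 0.04·(-24.28896, -76.807168) = (-1.5439616, 1.26201472)
u = -1.5439616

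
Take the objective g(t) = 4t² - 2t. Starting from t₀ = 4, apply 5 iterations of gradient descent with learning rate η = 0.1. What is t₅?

0.2512

g′(t) = 8t - 2
t₁ = 4 − 0.1·30 = 1
t₂ = 1 − 0.1·6 = 0.4
t₃ = 0.4 − 0.1·1.2 = 0.28
t₄ = 0.28 − 0.1·0.24 = 0.256
t₅ = 0.256 − 0.1·0.048 = 0.2512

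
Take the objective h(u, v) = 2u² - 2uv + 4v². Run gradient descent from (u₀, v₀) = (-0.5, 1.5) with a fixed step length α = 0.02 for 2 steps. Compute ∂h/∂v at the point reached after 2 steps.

∇h = (4u - 2v, -2u + 8v)
Step 1: at (-0.5, 1.5), ∇h = (-5, 13) → (-0.5, 1.5) − 0.02·(-5, 13) = (-0.4, 1.24)
Step 2: at (-0.4, 1.24), ∇h = (-4.08, 10.72) → (-0.4, 1.24) − 0.02·(-4.08, 10.72) = (-0.3184, 1.0256)
∂h/∂v at (-0.3184, 1.0256) = 8.8416

8.8416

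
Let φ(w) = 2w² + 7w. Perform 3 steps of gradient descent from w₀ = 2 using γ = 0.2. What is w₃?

-1.72

φ′(w) = 4w + 7
w₁ = 2 − 0.2·15 = -1
w₂ = -1 − 0.2·3 = -1.6
w₃ = -1.6 − 0.2·0.6 = -1.72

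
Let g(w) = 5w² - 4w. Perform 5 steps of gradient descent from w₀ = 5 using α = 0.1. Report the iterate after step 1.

g′(w) = 10w - 4
Step 1: g′(5) = 46; w₁ = 5 − 0.1·46 = 0.4

0.4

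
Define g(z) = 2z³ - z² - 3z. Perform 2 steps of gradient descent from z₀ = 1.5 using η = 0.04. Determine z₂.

1.0704

g′(z) = 6z² - 2z - 3
Step 1: g′(1.5) = 7.5; z₁ = 1.5 − 0.04·7.5 = 1.2
Step 2: g′(1.2) = 3.24; z₂ = 1.2 − 0.04·3.24 = 1.0704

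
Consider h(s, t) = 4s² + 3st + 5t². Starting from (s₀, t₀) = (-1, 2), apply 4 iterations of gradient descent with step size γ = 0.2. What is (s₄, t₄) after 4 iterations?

∇h = (8s + 3t, 3s + 10t)
(s₁, t₁) = (-1, 2) − 0.2·(-2, 17) = (-0.6, -1.4)
(s₂, t₂) = (-0.6, -1.4) − 0.2·(-9, -15.8) = (1.2, 1.76)
(s₃, t₃) = (1.2, 1.76) − 0.2·(14.88, 21.2) = (-1.776, -2.48)
(s₄, t₄) = (-1.776, -2.48) − 0.2·(-21.648, -30.128) = (2.5536, 3.5456)

(2.5536, 3.5456)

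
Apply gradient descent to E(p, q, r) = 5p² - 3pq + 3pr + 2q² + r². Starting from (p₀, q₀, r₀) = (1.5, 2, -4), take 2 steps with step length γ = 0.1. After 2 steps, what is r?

∇E = (10p - 3q + 3r, -3p + 4q, 3p + 2r)
Step 1: at (1.5, 2, -4), ∇E = (-3, 3.5, -3.5) → (1.5, 2, -4) − 0.1·(-3, 3.5, -3.5) = (1.8, 1.65, -3.65)
Step 2: at (1.8, 1.65, -3.65), ∇E = (2.1, 1.2, -1.9) → (1.8, 1.65, -3.65) − 0.1·(2.1, 1.2, -1.9) = (1.59, 1.53, -3.46)
r = -3.46

-3.46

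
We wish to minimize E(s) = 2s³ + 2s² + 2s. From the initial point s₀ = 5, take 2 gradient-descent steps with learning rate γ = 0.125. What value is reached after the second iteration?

-212.6875

E′(s) = 6s² + 4s + 2
Step 1: E′(5) = 172; s₁ = 5 − 0.125·172 = -16.5
Step 2: E′(-16.5) = 1569.5; s₂ = -16.5 − 0.125·1569.5 = -212.6875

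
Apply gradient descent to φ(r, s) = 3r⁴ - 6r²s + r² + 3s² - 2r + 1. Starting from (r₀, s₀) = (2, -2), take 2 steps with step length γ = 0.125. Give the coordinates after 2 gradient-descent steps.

∇φ = (12r³ - 12rs + 2r - 2, -6r² + 6s)
(r₁, s₁) = (2, -2) − 0.125·(146, -36) = (-16.25, 2.5)
(r₂, s₂) = (-16.25, 2.5) − 0.125·(-51039.1875, -1569.375) = (6363.6484375, 198.671875)

(6363.6484375, 198.671875)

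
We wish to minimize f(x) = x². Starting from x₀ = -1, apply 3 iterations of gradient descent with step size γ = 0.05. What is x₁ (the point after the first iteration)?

-0.9

f′(x) = 2x
x₁ = -1 − 0.05·(-2) = -0.9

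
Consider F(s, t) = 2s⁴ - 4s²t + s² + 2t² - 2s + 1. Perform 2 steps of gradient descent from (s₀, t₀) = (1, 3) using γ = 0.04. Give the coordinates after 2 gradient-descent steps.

(1.58376192, 2.681536)

∇F = (8s³ - 8st + 2s - 2, -4s² + 4t)
Step 1: at (1, 3), ∇F = (-16, 8) → (1, 3) − 0.04·(-16, 8) = (1.64, 2.68)
Step 2: at (1.64, 2.68), ∇F = (1.405952, -0.0384) → (1.64, 2.68) − 0.04·(1.405952, -0.0384) = (1.58376192, 2.681536)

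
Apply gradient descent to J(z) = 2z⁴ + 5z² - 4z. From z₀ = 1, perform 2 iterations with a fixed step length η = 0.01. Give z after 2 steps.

J′(z) = 8z³ + 10z - 4
z₁ = 1 − 0.01·14 = 0.86
z₂ = 0.86 − 0.01·9.688448 = 0.76311552

0.76311552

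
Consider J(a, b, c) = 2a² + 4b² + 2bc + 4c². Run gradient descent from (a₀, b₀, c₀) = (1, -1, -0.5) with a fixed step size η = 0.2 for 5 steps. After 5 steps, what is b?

∇J = (4a, 8b + 2c, 2b + 8c)
Step 1: at (1, -1, -0.5), ∇J = (4, -9, -6) → (1, -1, -0.5) − 0.2·(4, -9, -6) = (0.2, 0.8, 0.7)
Step 2: at (0.2, 0.8, 0.7), ∇J = (0.8, 7.8, 7.2) → (0.2, 0.8, 0.7) − 0.2·(0.8, 7.8, 7.2) = (0.04, -0.76, -0.74)
Step 3: at (0.04, -0.76, -0.74), ∇J = (0.16, -7.56, -7.44) → (0.04, -0.76, -0.74) − 0.2·(0.16, -7.56, -7.44) = (0.008, 0.752, 0.748)
Step 4: at (0.008, 0.752, 0.748), ∇J = (0.032, 7.512, 7.488) → (0.008, 0.752, 0.748) − 0.2·(0.032, 7.512, 7.488) = (0.0016, -0.7504, -0.7496)
Step 5: at (0.0016, -0.7504, -0.7496), ∇J = (0.0064, -7.5024, -7.4976) → (0.0016, -0.7504, -0.7496) − 0.2·(0.0064, -7.5024, -7.4976) = (0.00032, 0.75008, 0.74992)
b = 0.75008

0.75008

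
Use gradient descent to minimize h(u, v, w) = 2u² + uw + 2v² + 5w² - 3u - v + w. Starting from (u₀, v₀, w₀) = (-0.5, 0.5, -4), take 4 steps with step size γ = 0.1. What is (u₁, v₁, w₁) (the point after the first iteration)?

(0.4, 0.4, -0.05)

∇h = (4u + w - 3, 4v - 1, u + 10w + 1)
Step 1: at (-0.5, 0.5, -4), ∇h = (-9, 1, -39.5) → (-0.5, 0.5, -4) − 0.1·(-9, 1, -39.5) = (0.4, 0.4, -0.05)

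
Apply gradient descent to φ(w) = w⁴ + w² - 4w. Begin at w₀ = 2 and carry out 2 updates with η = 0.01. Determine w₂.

1.49673472

φ′(w) = 4w³ + 2w - 4
Step 1: φ′(2) = 32; w₁ = 2 − 0.01·32 = 1.68
Step 2: φ′(1.68) = 18.326528; w₂ = 1.68 − 0.01·18.326528 = 1.49673472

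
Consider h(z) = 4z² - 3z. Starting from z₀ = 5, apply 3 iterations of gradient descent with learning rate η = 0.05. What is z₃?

1.374

h′(z) = 8z - 3
Step 1: h′(5) = 37; z₁ = 5 − 0.05·37 = 3.15
Step 2: h′(3.15) = 22.2; z₂ = 3.15 − 0.05·22.2 = 2.04
Step 3: h′(2.04) = 13.32; z₃ = 2.04 − 0.05·13.32 = 1.374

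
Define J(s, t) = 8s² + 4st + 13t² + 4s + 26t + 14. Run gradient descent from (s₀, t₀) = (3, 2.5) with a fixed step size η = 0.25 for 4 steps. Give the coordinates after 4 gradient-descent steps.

(1743.9375, 4721.71875)

∇J = (16s + 4t + 4, 4s + 26t + 26)
(s₁, t₁) = (3, 2.5) − 0.25·(62, 103) = (-12.5, -23.25)
(s₂, t₂) = (-12.5, -23.25) − 0.25·(-289, -628.5) = (59.75, 133.875)
(s₃, t₃) = (59.75, 133.875) − 0.25·(1495.5, 3745.75) = (-314.125, -802.5625)
(s₄, t₄) = (-314.125, -802.5625) − 0.25·(-8232.25, -22097.125) = (1743.9375, 4721.71875)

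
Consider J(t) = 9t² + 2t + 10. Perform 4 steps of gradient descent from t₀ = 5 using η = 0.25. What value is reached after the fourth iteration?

766.875

J′(t) = 18t + 2
t₁ = 5 − 0.25·92 = -18
t₂ = -18 − 0.25·(-322) = 62.5
t₃ = 62.5 − 0.25·1127 = -219.25
t₄ = -219.25 − 0.25·(-3944.5) = 766.875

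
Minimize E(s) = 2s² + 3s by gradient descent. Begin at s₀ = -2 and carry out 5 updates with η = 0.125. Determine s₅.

E′(s) = 4s + 3
s₁ = -2 − 0.125·(-5) = -1.375
s₂ = -1.375 − 0.125·(-2.5) = -1.0625
s₃ = -1.0625 − 0.125·(-1.25) = -0.90625
s₄ = -0.90625 − 0.125·(-0.625) = -0.828125
s₅ = -0.828125 − 0.125·(-0.3125) = -0.7890625

-0.7890625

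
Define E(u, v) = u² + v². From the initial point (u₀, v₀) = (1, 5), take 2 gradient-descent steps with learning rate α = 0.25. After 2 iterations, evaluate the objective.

1.625

∇E = (2u, 2v)
(u₁, v₁) = (1, 5) − 0.25·(2, 10) = (0.5, 2.5)
(u₂, v₂) = (0.5, 2.5) − 0.25·(1, 5) = (0.25, 1.25)
E(0.25, 1.25) = 1.625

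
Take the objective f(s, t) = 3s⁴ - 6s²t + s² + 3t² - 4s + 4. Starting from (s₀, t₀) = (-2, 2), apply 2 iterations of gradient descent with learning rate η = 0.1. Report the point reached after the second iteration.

(-38.8832, 9.056)

∇f = (12s³ - 12st + 2s - 4, -6s² + 6t)
(s₁, t₁) = (-2, 2) − 0.1·(-56, -12) = (3.6, 3.2)
(s₂, t₂) = (3.6, 3.2) − 0.1·(424.832, -58.56) = (-38.8832, 9.056)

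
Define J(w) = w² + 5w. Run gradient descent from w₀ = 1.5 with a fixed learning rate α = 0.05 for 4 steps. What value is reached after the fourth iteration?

J′(w) = 2w + 5
Step 1: J′(1.5) = 8; w₁ = 1.5 − 0.05·8 = 1.1
Step 2: J′(1.1) = 7.2; w₂ = 1.1 − 0.05·7.2 = 0.74
Step 3: J′(0.74) = 6.48; w₃ = 0.74 − 0.05·6.48 = 0.416
Step 4: J′(0.416) = 5.832; w₄ = 0.416 − 0.05·5.832 = 0.1244

0.1244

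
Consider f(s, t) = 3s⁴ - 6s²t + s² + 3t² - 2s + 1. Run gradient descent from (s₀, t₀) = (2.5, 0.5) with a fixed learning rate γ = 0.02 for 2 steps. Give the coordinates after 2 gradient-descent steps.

(-0.97078376, 1.169612)

∇f = (12s³ - 12st + 2s - 2, -6s² + 6t)
Step 1: at (2.5, 0.5), ∇f = (175.5, -34.5) → (2.5, 0.5) − 0.02·(175.5, -34.5) = (-1.01, 1.19)
Step 2: at (-1.01, 1.19), ∇f = (-1.960812, 1.0194) → (-1.01, 1.19) − 0.02·(-1.960812, 1.0194) = (-0.97078376, 1.169612)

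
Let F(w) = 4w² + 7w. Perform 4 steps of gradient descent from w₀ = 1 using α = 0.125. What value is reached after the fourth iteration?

F′(w) = 8w + 7
w₁ = 1 − 0.125·15 = -0.875
w₂ = -0.875 − 0.125·0 = -0.875
w₃ = -0.875 − 0.125·0 = -0.875
w₄ = -0.875 − 0.125·0 = -0.875

-0.875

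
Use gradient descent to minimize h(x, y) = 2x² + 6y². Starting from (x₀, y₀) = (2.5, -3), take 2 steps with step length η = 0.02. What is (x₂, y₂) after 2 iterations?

(2.116, -1.7328)

∇h = (4x, 12y)
(x₁, y₁) = (2.5, -3) − 0.02·(10, -36) = (2.3, -2.28)
(x₂, y₂) = (2.3, -2.28) − 0.02·(9.2, -27.36) = (2.116, -1.7328)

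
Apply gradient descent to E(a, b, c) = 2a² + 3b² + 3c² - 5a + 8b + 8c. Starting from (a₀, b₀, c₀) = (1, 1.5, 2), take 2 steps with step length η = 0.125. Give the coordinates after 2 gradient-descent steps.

(1.1875, -1.15625, -1.125)

∇E = (4a - 5, 6b + 8, 6c + 8)
Step 1: at (1, 1.5, 2), ∇E = (-1, 17, 20) → (1, 1.5, 2) − 0.125·(-1, 17, 20) = (1.125, -0.625, -0.5)
Step 2: at (1.125, -0.625, -0.5), ∇E = (-0.5, 4.25, 5) → (1.125, -0.625, -0.5) − 0.125·(-0.5, 4.25, 5) = (1.1875, -1.15625, -1.125)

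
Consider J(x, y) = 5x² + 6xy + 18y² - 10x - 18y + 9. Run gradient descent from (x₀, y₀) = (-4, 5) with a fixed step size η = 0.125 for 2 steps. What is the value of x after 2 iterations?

∇J = (10x + 6y - 10, 6x + 36y - 18)
(x₁, y₁) = (-4, 5) − 0.125·(-20, 138) = (-1.5, -12.25)
(x₂, y₂) = (-1.5, -12.25) − 0.125·(-98.5, -468) = (10.8125, 46.25)
x = 10.8125

10.8125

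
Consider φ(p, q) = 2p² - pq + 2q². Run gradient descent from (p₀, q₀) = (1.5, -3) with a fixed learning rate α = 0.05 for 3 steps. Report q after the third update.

-1.4098125

∇φ = (4p - q, -p + 4q)
(p₁, q₁) = (1.5, -3) − 0.05·(9, -13.5) = (1.05, -2.325)
(p₂, q₂) = (1.05, -2.325) − 0.05·(6.525, -10.35) = (0.72375, -1.8075)
(p₃, q₃) = (0.72375, -1.8075) − 0.05·(4.7025, -7.95375) = (0.488625, -1.4098125)
q = -1.4098125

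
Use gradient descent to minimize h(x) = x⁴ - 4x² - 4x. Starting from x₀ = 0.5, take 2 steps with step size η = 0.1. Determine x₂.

h′(x) = 4x³ - 8x - 4
Step 1: h′(0.5) = -7.5; x₁ = 0.5 − 0.1·(-7.5) = 1.25
Step 2: h′(1.25) = -6.1875; x₂ = 1.25 − 0.1·(-6.1875) = 1.86875

1.86875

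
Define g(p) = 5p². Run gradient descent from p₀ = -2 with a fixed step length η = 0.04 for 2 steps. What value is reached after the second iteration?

-0.72

g′(p) = 10p
p₁ = -2 − 0.04·(-20) = -1.2
p₂ = -1.2 − 0.04·(-12) = -0.72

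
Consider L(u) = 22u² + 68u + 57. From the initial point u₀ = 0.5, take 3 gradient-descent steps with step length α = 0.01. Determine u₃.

L′(u) = 44u + 68
Step 1: L′(0.5) = 90; u₁ = 0.5 − 0.01·90 = -0.4
Step 2: L′(-0.4) = 50.4; u₂ = -0.4 − 0.01·50.4 = -0.904
Step 3: L′(-0.904) = 28.224; u₃ = -0.904 − 0.01·28.224 = -1.18624

-1.18624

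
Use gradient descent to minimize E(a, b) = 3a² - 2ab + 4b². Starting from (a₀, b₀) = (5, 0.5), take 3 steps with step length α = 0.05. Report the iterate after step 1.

∇E = (6a - 2b, -2a + 8b)
Step 1: at (5, 0.5), ∇E = (29, -6) → (5, 0.5) − 0.05·(29, -6) = (3.55, 0.8)

(3.55, 0.8)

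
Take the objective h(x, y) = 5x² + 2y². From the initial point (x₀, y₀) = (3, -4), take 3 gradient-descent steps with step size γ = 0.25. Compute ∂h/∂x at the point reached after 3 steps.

-101.25

∇h = (10x, 4y)
(x₁, y₁) = (3, -4) − 0.25·(30, -16) = (-4.5, 0)
(x₂, y₂) = (-4.5, 0) − 0.25·(-45, 0) = (6.75, 0)
(x₃, y₃) = (6.75, 0) − 0.25·(67.5, 0) = (-10.125, 0)
∂h/∂x at (-10.125, 0) = -101.25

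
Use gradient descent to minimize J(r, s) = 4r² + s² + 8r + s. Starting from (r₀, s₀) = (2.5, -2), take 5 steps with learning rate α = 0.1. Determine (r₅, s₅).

(-0.99888, -0.99152)

∇J = (8r + 8, 2s + 1)
Step 1: at (2.5, -2), ∇J = (28, -3) → (2.5, -2) − 0.1·(28, -3) = (-0.3, -1.7)
Step 2: at (-0.3, -1.7), ∇J = (5.6, -2.4) → (-0.3, -1.7) − 0.1·(5.6, -2.4) = (-0.86, -1.46)
Step 3: at (-0.86, -1.46), ∇J = (1.12, -1.92) → (-0.86, -1.46) − 0.1·(1.12, -1.92) = (-0.972, -1.268)
Step 4: at (-0.972, -1.268), ∇J = (0.224, -1.536) → (-0.972, -1.268) − 0.1·(0.224, -1.536) = (-0.9944, -1.1144)
Step 5: at (-0.9944, -1.1144), ∇J = (0.0448, -1.2288) → (-0.9944, -1.1144) − 0.1·(0.0448, -1.2288) = (-0.99888, -0.99152)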